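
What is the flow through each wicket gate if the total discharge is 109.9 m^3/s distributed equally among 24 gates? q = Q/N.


q = 109.9 / 24 = 4.5792 m^3/s


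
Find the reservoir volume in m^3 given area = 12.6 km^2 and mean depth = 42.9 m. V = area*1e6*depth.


V = 12.6 * 1e6 * 42.9 = 5.4054e+08 m^3


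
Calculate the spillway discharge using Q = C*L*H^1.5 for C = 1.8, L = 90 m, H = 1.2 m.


Q = 1.8 * 90 * 1.2^1.5 = 212.9545 m^3/s


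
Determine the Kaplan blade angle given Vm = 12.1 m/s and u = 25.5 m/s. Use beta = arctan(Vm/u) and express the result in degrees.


beta = arctan(12.1 / 25.5) = 25.3848 degrees


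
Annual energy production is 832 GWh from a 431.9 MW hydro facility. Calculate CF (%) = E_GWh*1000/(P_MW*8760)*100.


CF = 832 * 1000 / (431.9 * 8760) * 100 = 21.9905 %


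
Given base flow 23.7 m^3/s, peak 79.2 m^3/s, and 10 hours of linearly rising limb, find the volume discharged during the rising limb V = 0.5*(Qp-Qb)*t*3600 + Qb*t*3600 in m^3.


V = 0.5*(79.2 - 23.7)*10*3600 + 23.7*10*3600 = 1.8522e+06 m^3


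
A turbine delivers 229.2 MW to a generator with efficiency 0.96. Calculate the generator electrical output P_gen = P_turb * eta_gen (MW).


P_gen = 229.2 * 0.96 = 220.0320 MW


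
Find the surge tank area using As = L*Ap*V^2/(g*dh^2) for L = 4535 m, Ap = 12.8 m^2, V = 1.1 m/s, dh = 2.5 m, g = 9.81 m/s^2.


As = 4535 * 12.8 * 1.1^2 / (9.81 * 2.5^2) = 1145.5752 m^2


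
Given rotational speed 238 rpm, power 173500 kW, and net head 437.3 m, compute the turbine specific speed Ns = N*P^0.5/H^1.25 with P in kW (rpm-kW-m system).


Ns = 238 * 173500^0.5 / 437.3^1.25 = 49.5738


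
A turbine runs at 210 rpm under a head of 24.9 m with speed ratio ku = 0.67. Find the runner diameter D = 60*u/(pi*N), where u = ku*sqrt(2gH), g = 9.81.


u = 0.67 * sqrt(2*9.81*24.9) = 14.8089 m/s
D = 60 * 14.8089 / (pi * 210) = 1.3468 m


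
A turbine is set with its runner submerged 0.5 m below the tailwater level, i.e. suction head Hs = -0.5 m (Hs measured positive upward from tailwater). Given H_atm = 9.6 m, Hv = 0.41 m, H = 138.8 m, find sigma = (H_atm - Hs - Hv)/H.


sigma = (9.6 - (-0.5) - 0.41) / 138.8 = 0.0698


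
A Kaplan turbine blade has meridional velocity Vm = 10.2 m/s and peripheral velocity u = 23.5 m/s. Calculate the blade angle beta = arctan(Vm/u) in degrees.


beta = arctan(10.2 / 23.5) = 23.4629 degrees


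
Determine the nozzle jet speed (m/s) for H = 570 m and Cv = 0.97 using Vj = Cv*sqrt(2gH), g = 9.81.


Vj = 0.97 * sqrt(2*9.81*570) = 102.5790 m/s


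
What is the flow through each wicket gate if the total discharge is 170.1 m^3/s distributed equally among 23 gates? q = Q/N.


q = 170.1 / 23 = 7.3957 m^3/s


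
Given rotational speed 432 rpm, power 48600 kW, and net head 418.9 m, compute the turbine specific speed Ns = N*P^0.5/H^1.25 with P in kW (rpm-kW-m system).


Ns = 432 * 48600^0.5 / 418.9^1.25 = 50.2532


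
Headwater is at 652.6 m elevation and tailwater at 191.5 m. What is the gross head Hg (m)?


Hg = 652.6 - 191.5 = 461.1000 m


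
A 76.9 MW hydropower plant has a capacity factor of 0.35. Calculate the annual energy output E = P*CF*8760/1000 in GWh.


E = 76.9 * 0.35 * 8760 / 1000 = 235.7754 GWh


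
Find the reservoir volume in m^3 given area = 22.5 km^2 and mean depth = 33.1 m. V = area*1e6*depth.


V = 22.5 * 1e6 * 33.1 = 7.4475e+08 m^3


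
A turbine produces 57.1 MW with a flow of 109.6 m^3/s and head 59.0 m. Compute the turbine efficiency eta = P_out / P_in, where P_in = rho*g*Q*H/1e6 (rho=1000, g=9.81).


P_in = 1000 * 9.81 * 109.6 * 59.0 / 1e6 = 63.4354 MW
eta = 57.1 / 63.4354 = 0.9001


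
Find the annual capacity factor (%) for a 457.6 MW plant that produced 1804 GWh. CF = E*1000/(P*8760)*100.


CF = 1804 * 1000 / (457.6 * 8760) * 100 = 45.0035 %


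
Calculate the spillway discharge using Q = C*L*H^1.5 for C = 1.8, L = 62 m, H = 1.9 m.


Q = 1.8 * 62 * 1.9^1.5 = 292.2770 m^3/s


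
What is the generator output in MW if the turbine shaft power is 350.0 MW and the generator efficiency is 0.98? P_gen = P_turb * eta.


P_gen = 350.0 * 0.98 = 343.0000 MW


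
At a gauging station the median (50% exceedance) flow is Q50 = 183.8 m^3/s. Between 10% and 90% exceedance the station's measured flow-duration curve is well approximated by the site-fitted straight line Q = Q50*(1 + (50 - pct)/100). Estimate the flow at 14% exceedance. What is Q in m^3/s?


Q = 183.8 * (1 + (50 - 14)/100) = 249.9680 m^3/s


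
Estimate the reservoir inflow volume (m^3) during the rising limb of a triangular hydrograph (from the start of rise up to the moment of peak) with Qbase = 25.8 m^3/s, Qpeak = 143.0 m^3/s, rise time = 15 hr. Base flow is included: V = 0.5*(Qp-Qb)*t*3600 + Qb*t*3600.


V = 0.5*(143.0 - 25.8)*15*3600 + 25.8*15*3600 = 4.5576e+06 m^3


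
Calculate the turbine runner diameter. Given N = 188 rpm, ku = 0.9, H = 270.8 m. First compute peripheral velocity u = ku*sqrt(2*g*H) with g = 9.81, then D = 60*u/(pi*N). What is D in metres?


u = 0.9 * sqrt(2*9.81*270.8) = 65.6019 m/s
D = 60 * 65.6019 / (pi * 188) = 6.6644 m


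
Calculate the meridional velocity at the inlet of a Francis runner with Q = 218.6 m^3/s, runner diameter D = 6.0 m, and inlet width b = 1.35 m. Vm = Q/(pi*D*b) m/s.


Vm = 218.6 / (pi * 6.0 * 1.35) = 8.5904 m/s


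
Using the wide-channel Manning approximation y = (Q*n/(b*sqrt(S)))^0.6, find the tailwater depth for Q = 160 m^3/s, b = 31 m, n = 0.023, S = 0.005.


y = (160 * 0.023 / (31 * 0.005^0.5))^0.6 = 1.3646 m


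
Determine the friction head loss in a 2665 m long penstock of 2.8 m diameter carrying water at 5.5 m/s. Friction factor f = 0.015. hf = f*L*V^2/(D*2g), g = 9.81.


hf = 0.015 * 2665 * 5.5^2 / (2.8 * 2 * 9.81) = 22.0119 m


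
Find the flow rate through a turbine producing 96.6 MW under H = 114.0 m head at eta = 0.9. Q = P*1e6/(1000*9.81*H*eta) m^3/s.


Q = 96.6 * 1e6 / (1000 * 9.81 * 114.0 * 0.9) = 95.9756 m^3/s


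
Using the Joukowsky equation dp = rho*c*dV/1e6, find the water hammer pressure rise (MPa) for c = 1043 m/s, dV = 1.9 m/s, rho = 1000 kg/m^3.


dp = 1000 * 1043 * 1.9 / 1e6 = 1.9817 MPa


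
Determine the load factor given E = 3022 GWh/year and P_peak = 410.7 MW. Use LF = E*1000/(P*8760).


LF = 3022 * 1000 / (410.7 * 8760) = 0.8400


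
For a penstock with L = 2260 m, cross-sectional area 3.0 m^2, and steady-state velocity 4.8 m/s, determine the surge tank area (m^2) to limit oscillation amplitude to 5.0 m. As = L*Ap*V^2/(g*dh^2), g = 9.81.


As = 2260 * 3.0 * 4.8^2 / (9.81 * 5.0^2) = 636.9468 m^2


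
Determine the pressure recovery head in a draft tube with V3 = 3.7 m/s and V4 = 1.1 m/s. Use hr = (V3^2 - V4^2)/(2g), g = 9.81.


hr = (3.7^2 - 1.1^2) / (2*9.81) = 0.6361 m


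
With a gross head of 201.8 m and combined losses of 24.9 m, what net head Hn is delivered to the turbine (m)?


Hn = 201.8 - 24.9 = 176.9000 m


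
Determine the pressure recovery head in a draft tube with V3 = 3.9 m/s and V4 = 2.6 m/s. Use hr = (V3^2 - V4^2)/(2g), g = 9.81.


hr = (3.9^2 - 2.6^2) / (2*9.81) = 0.4307 m


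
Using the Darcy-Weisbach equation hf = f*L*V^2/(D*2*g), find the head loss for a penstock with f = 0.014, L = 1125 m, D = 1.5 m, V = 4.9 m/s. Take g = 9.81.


hf = 0.014 * 1125 * 4.9^2 / (1.5 * 2 * 9.81) = 12.8494 m


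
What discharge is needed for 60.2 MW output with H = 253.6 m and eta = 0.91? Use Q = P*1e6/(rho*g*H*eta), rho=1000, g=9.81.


Q = 60.2 * 1e6 / (1000 * 9.81 * 253.6 * 0.91) = 26.5911 m^3/s


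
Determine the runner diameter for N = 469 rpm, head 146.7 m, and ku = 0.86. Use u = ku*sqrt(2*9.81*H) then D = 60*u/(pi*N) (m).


u = 0.86 * sqrt(2*9.81*146.7) = 46.1385 m/s
D = 60 * 46.1385 / (pi * 469) = 1.8788 m


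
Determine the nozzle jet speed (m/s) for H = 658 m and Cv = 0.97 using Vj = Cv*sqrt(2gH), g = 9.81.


Vj = 0.97 * sqrt(2*9.81*658) = 110.2133 m/s


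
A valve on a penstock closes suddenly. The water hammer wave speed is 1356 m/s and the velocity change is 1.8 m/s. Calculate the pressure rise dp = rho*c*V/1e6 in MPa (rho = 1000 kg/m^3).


dp = 1000 * 1356 * 1.8 / 1e6 = 2.4408 MPa


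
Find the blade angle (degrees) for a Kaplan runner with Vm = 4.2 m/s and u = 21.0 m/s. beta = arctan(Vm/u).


beta = arctan(4.2 / 21.0) = 11.3099 degrees


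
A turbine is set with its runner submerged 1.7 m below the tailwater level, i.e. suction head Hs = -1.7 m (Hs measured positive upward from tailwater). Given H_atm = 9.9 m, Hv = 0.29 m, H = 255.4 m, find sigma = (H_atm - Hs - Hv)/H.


sigma = (9.9 - (-1.7) - 0.29) / 255.4 = 0.0443


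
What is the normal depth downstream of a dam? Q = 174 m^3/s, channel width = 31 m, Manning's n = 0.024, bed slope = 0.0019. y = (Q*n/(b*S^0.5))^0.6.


y = (174 * 0.024 / (31 * 0.0019^0.5))^0.6 = 1.9679 m


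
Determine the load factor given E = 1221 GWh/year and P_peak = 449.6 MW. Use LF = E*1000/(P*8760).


LF = 1221 * 1000 / (449.6 * 8760) = 0.3100


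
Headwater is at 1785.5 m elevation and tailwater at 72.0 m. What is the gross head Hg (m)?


Hg = 1785.5 - 72.0 = 1713.5000 m


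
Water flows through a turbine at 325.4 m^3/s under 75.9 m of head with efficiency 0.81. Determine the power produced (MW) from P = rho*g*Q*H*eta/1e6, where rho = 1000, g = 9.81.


P = 1000 * 9.81 * 325.4 * 75.9 * 0.81 / 1e6 = 196.2517 MW


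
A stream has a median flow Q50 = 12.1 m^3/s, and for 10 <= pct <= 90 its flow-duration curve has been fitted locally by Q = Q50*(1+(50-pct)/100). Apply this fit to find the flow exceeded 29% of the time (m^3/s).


Q = 12.1 * (1 + (50 - 29)/100) = 14.6410 m^3/s


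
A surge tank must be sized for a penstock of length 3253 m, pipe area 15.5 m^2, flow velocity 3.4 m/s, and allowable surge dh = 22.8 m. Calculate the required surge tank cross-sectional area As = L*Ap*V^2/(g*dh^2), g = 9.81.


As = 3253 * 15.5 * 3.4^2 / (9.81 * 22.8^2) = 114.2970 m^2


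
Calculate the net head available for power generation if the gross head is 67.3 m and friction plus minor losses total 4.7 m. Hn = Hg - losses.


Hn = 67.3 - 4.7 = 62.6000 m


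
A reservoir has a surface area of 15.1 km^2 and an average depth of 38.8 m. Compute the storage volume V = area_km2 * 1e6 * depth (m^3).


V = 15.1 * 1e6 * 38.8 = 5.8588e+08 m^3


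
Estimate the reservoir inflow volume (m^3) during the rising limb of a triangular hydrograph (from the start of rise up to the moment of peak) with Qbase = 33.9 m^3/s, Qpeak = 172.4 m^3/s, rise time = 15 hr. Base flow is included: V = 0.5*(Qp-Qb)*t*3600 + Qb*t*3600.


V = 0.5*(172.4 - 33.9)*15*3600 + 33.9*15*3600 = 5.5701e+06 m^3


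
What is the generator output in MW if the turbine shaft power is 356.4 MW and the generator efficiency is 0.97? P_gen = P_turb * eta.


P_gen = 356.4 * 0.97 = 345.7080 MW


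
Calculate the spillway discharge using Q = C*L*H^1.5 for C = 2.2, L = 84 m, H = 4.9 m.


Q = 2.2 * 84 * 4.9^1.5 = 2004.4540 m^3/s


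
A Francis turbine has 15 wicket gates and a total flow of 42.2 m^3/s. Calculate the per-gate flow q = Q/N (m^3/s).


q = 42.2 / 15 = 2.8133 m^3/s


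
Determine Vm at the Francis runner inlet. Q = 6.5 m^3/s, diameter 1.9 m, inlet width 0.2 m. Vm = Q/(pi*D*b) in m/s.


Vm = 6.5 / (pi * 1.9 * 0.2) = 5.4448 m/s


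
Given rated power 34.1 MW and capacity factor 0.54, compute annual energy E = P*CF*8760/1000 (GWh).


E = 34.1 * 0.54 * 8760 / 1000 = 161.3066 GWh


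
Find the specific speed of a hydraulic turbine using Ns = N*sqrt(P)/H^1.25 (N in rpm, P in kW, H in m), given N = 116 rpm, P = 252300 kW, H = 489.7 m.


Ns = 116 * 252300^0.5 / 489.7^1.25 = 25.2932


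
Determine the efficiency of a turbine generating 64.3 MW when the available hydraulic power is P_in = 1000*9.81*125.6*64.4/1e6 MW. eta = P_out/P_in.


P_in = 1000 * 9.81 * 125.6 * 64.4 / 1e6 = 79.3496 MW
eta = 64.3 / 79.3496 = 0.8103


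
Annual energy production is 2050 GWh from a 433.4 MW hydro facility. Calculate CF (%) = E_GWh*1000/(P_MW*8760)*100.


CF = 2050 * 1000 / (433.4 * 8760) * 100 = 53.9959 %


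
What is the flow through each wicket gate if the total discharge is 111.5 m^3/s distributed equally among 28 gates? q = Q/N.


q = 111.5 / 28 = 3.9821 m^3/s


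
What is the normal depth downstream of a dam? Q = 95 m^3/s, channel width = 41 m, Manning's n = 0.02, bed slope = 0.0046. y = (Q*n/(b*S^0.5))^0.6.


y = (95 * 0.02 / (41 * 0.0046^0.5))^0.6 = 0.7957 m


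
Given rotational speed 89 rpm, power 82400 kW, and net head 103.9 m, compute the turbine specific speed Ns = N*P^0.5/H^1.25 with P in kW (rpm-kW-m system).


Ns = 89 * 82400^0.5 / 103.9^1.25 = 77.0166


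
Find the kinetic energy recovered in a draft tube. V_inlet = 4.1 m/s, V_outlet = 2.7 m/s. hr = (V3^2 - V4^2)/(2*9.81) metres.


hr = (4.1^2 - 2.7^2) / (2*9.81) = 0.4852 m


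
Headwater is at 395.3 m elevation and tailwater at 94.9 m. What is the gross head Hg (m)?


Hg = 395.3 - 94.9 = 300.4000 m


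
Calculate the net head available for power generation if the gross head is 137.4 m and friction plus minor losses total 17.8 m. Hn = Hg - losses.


Hn = 137.4 - 17.8 = 119.6000 m


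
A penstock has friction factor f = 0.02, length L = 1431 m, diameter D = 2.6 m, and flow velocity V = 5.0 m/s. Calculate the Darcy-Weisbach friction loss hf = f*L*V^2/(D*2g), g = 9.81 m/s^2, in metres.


hf = 0.02 * 1431 * 5.0^2 / (2.6 * 2 * 9.81) = 14.0261 m


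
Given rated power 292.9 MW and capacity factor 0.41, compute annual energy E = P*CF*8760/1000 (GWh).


E = 292.9 * 0.41 * 8760 / 1000 = 1051.9796 GWh


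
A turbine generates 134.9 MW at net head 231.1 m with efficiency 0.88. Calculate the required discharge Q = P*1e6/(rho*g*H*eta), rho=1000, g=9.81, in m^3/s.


Q = 134.9 * 1e6 / (1000 * 9.81 * 231.1 * 0.88) = 67.6177 m^3/s


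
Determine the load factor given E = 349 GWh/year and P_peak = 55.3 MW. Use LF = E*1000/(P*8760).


LF = 349 * 1000 / (55.3 * 8760) = 0.7204


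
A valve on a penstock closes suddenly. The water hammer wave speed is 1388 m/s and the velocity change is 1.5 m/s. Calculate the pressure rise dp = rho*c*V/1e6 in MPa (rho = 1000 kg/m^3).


dp = 1000 * 1388 * 1.5 / 1e6 = 2.0820 MPa


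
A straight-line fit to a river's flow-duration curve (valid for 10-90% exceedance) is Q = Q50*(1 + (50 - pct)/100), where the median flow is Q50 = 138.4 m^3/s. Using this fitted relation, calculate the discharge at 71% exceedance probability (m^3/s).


Q = 138.4 * (1 + (50 - 71)/100) = 109.3360 m^3/s


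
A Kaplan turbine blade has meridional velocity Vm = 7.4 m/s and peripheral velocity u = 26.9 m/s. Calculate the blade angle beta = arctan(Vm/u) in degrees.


beta = arctan(7.4 / 26.9) = 15.3812 degrees


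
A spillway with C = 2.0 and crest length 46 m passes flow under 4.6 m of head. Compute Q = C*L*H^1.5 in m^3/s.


Q = 2.0 * 46 * 4.6^1.5 = 907.6629 m^3/s


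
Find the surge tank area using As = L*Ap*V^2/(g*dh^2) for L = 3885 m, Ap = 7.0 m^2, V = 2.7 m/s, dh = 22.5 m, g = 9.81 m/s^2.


As = 3885 * 7.0 * 2.7^2 / (9.81 * 22.5^2) = 39.9193 m^2


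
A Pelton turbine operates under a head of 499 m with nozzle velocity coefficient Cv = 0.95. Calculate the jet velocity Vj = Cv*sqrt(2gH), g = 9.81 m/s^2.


Vj = 0.95 * sqrt(2*9.81*499) = 93.9990 m/s


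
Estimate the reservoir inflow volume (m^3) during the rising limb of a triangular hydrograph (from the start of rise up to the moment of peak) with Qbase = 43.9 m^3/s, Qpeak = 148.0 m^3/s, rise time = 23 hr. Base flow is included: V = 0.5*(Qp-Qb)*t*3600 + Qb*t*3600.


V = 0.5*(148.0 - 43.9)*23*3600 + 43.9*23*3600 = 7.9447e+06 m^3


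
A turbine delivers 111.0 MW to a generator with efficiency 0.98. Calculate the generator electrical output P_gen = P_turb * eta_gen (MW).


P_gen = 111.0 * 0.98 = 108.7800 MW


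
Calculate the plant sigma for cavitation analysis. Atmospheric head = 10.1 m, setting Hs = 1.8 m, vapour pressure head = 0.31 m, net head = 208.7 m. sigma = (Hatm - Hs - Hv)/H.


sigma = (10.1 - 1.8 - 0.31) / 208.7 = 0.0383


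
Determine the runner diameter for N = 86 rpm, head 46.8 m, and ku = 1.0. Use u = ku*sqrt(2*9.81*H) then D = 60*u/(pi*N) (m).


u = 1.0 * sqrt(2*9.81*46.8) = 30.3021 m/s
D = 60 * 30.3021 / (pi * 86) = 6.7294 m


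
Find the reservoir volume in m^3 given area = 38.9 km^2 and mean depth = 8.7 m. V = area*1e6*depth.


V = 38.9 * 1e6 * 8.7 = 3.3843e+08 m^3


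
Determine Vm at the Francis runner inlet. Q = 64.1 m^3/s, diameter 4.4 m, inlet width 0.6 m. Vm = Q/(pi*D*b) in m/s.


Vm = 64.1 / (pi * 4.4 * 0.6) = 7.7287 m/s


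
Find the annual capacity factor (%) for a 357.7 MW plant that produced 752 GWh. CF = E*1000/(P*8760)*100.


CF = 752 * 1000 / (357.7 * 8760) * 100 = 23.9991 %


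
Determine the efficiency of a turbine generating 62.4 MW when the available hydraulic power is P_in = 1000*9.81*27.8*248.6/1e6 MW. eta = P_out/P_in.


P_in = 1000 * 9.81 * 27.8 * 248.6 / 1e6 = 67.7977 MW
eta = 62.4 / 67.7977 = 0.9204


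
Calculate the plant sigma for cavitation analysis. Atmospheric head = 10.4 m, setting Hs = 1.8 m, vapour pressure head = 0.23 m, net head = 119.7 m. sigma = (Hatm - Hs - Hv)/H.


sigma = (10.4 - 1.8 - 0.23) / 119.7 = 0.0699


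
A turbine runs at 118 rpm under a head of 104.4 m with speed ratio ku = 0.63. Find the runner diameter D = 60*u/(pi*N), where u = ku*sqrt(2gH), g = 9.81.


u = 0.63 * sqrt(2*9.81*104.4) = 28.5128 m/s
D = 60 * 28.5128 / (pi * 118) = 4.6149 m


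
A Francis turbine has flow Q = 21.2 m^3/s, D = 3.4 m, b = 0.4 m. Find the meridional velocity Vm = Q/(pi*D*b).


Vm = 21.2 / (pi * 3.4 * 0.4) = 4.9619 m/s


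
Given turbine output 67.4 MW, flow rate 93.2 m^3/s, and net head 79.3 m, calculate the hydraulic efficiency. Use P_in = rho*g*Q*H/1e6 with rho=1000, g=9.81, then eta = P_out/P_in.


P_in = 1000 * 9.81 * 93.2 * 79.3 / 1e6 = 72.5034 MW
eta = 67.4 / 72.5034 = 0.9296


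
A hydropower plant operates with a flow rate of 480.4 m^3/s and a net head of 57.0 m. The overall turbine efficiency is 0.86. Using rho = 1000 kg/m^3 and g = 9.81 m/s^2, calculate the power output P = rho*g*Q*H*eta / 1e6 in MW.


P = 1000 * 9.81 * 480.4 * 57.0 * 0.86 / 1e6 = 231.0177 MW


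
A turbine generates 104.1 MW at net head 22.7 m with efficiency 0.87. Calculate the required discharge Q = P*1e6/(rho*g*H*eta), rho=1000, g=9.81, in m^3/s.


Q = 104.1 * 1e6 / (1000 * 9.81 * 22.7 * 0.87) = 537.3245 m^3/s


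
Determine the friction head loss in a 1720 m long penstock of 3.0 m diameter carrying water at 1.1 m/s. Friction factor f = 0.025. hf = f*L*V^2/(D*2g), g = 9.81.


hf = 0.025 * 1720 * 1.1^2 / (3.0 * 2 * 9.81) = 0.8840 m


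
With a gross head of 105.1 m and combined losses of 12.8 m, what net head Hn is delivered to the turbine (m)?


Hn = 105.1 - 12.8 = 92.3000 m


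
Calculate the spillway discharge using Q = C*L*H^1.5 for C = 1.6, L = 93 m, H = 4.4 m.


Q = 1.6 * 93 * 4.4^1.5 = 1373.3523 m^3/s


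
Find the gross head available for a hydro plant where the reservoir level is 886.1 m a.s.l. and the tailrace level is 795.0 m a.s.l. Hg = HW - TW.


Hg = 886.1 - 795.0 = 91.1000 m


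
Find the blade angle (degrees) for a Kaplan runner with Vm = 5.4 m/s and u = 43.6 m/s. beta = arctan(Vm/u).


beta = arctan(5.4 / 43.6) = 7.0603 degrees


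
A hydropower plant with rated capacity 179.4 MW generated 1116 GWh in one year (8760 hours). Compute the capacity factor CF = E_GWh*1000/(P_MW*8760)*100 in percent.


CF = 1116 * 1000 / (179.4 * 8760) * 100 = 71.0130 %


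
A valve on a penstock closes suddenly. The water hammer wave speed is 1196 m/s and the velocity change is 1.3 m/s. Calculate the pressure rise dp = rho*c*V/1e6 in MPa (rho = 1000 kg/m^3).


dp = 1000 * 1196 * 1.3 / 1e6 = 1.5548 MPa


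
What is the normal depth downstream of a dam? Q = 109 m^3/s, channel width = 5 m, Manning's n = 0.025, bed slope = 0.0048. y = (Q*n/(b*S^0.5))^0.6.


y = (109 * 0.025 / (5 * 0.0048^0.5))^0.6 = 3.4472 m


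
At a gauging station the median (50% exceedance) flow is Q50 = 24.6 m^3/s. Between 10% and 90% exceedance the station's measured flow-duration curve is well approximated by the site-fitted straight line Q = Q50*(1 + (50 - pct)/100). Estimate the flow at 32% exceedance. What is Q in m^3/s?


Q = 24.6 * (1 + (50 - 32)/100) = 29.0280 m^3/s


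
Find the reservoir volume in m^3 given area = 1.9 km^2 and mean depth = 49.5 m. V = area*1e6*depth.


V = 1.9 * 1e6 * 49.5 = 9.4050e+07 m^3


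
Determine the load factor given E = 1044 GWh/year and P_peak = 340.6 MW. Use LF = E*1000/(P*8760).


LF = 1044 * 1000 / (340.6 * 8760) = 0.3499


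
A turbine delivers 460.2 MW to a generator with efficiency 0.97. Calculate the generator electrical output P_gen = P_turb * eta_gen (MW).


P_gen = 460.2 * 0.97 = 446.3940 MW


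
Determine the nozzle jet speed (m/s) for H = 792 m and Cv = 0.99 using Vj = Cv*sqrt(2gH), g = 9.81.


Vj = 0.99 * sqrt(2*9.81*792) = 123.4091 m/s


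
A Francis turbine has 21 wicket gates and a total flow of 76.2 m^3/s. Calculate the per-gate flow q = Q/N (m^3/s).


q = 76.2 / 21 = 3.6286 m^3/s


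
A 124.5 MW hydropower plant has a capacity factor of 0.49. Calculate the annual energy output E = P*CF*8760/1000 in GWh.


E = 124.5 * 0.49 * 8760 / 1000 = 534.4038 GWh


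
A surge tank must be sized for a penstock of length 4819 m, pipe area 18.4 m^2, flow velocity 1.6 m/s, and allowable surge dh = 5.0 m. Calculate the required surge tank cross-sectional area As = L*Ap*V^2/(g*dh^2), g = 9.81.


As = 4819 * 18.4 * 1.6^2 / (9.81 * 5.0^2) = 925.5624 m^2


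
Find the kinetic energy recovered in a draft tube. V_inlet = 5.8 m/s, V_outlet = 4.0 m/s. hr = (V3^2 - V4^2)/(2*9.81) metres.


hr = (5.8^2 - 4.0^2) / (2*9.81) = 0.8991 m


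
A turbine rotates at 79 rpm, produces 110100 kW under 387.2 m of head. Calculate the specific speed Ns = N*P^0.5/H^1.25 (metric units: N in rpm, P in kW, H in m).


Ns = 79 * 110100^0.5 / 387.2^1.25 = 15.2617


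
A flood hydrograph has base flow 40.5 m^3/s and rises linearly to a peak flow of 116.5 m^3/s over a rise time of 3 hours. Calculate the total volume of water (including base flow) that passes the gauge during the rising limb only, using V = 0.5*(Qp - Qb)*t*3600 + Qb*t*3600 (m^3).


V = 0.5*(116.5 - 40.5)*3*3600 + 40.5*3*3600 = 847800.0000 m^3


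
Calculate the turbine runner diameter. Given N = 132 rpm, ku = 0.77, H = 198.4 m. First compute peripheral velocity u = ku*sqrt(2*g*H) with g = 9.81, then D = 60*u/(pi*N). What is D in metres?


u = 0.77 * sqrt(2*9.81*198.4) = 48.0409 m/s
D = 60 * 48.0409 / (pi * 132) = 6.9509 m


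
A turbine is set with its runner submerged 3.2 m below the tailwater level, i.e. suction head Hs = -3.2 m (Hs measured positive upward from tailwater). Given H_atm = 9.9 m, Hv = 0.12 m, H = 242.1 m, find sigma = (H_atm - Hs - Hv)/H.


sigma = (9.9 - (-3.2) - 0.12) / 242.1 = 0.0536


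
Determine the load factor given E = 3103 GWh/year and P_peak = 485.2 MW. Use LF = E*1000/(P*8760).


LF = 3103 * 1000 / (485.2 * 8760) = 0.7301


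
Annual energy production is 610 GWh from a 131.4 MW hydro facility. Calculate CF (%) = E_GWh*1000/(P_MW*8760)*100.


CF = 610 * 1000 / (131.4 * 8760) * 100 = 52.9944 %


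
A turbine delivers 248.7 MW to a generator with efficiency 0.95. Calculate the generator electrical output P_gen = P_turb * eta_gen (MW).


P_gen = 248.7 * 0.95 = 236.2650 MW


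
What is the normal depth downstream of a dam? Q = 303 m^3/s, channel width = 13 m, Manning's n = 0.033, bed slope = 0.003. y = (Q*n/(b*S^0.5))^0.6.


y = (303 * 0.033 / (13 * 0.003^0.5))^0.6 = 4.8806 m


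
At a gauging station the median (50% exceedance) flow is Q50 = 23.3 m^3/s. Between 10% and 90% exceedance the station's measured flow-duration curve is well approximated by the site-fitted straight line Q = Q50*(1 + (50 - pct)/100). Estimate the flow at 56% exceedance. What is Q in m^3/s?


Q = 23.3 * (1 + (50 - 56)/100) = 21.9020 m^3/s


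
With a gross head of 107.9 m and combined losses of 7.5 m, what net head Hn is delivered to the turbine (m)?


Hn = 107.9 - 7.5 = 100.4000 m


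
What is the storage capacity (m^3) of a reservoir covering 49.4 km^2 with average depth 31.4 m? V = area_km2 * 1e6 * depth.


V = 49.4 * 1e6 * 31.4 = 1.5512e+09 m^3


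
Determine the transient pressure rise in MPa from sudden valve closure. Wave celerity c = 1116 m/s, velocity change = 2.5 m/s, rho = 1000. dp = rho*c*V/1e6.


dp = 1000 * 1116 * 2.5 / 1e6 = 2.7900 MPa


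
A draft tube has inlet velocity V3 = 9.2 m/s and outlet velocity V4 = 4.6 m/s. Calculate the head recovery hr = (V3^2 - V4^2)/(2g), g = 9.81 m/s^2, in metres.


hr = (9.2^2 - 4.6^2) / (2*9.81) = 3.2355 m


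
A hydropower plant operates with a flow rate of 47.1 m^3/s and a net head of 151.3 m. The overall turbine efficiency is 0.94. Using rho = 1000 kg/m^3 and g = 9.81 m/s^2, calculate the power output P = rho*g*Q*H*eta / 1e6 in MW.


P = 1000 * 9.81 * 47.1 * 151.3 * 0.94 / 1e6 = 65.7138 MW


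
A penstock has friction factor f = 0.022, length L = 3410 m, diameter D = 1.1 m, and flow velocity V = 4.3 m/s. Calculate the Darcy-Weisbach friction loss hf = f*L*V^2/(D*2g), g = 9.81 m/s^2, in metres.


hf = 0.022 * 3410 * 4.3^2 / (1.1 * 2 * 9.81) = 64.2721 m


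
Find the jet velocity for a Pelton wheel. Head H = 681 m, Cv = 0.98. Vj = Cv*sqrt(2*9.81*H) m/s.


Vj = 0.98 * sqrt(2*9.81*681) = 113.2789 m/s


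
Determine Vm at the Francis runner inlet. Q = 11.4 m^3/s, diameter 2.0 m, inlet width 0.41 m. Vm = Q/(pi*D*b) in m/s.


Vm = 11.4 / (pi * 2.0 * 0.41) = 4.4253 m/s


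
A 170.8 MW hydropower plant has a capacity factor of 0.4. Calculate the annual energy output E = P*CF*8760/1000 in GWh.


E = 170.8 * 0.4 * 8760 / 1000 = 598.4832 GWh


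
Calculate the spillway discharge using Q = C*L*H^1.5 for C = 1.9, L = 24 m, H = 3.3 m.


Q = 1.9 * 24 * 3.3^1.5 = 273.3605 m^3/s


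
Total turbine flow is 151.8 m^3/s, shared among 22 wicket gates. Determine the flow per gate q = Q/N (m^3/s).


q = 151.8 / 22 = 6.9000 m^3/s


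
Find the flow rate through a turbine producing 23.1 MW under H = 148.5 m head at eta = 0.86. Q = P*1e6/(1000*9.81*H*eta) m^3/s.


Q = 23.1 * 1e6 / (1000 * 9.81 * 148.5 * 0.86) = 18.4382 m^3/s


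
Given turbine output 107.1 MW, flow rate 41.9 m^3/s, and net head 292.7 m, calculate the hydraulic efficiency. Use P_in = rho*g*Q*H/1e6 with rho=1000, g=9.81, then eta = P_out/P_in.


P_in = 1000 * 9.81 * 41.9 * 292.7 / 1e6 = 120.3111 MW
eta = 107.1 / 120.3111 = 0.8902


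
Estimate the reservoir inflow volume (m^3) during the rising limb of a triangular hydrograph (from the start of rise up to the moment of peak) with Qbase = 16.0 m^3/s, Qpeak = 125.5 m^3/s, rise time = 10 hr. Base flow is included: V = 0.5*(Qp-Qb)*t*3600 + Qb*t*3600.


V = 0.5*(125.5 - 16.0)*10*3600 + 16.0*10*3600 = 2.5470e+06 m^3


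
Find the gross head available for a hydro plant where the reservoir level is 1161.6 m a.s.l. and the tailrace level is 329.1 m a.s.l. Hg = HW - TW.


Hg = 1161.6 - 329.1 = 832.5000 m


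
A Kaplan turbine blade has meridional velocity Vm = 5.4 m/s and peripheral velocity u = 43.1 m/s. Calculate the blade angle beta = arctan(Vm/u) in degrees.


beta = arctan(5.4 / 43.1) = 7.1414 degrees


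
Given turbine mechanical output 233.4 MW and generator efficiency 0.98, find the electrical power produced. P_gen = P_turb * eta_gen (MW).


P_gen = 233.4 * 0.98 = 228.7320 MW


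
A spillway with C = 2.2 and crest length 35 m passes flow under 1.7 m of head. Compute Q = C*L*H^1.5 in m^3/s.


Q = 2.2 * 35 * 1.7^1.5 = 170.6727 m^3/s


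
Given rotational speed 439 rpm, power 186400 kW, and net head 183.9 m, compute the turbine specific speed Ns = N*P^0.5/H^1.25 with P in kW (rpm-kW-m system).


Ns = 439 * 186400^0.5 / 183.9^1.25 = 279.8726


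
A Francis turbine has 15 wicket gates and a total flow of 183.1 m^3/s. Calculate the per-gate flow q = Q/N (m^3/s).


q = 183.1 / 15 = 12.2067 m^3/s


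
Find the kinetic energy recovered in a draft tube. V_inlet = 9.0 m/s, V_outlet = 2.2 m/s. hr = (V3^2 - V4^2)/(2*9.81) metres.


hr = (9.0^2 - 2.2^2) / (2*9.81) = 3.8818 m


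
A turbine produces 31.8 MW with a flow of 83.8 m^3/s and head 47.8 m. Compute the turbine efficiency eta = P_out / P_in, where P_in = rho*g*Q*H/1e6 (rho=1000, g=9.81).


P_in = 1000 * 9.81 * 83.8 * 47.8 / 1e6 = 39.2953 MW
eta = 31.8 / 39.2953 = 0.8093


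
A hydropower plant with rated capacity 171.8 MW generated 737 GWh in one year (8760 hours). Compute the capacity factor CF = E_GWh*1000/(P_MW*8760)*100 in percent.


CF = 737 * 1000 / (171.8 * 8760) * 100 = 48.9711 %


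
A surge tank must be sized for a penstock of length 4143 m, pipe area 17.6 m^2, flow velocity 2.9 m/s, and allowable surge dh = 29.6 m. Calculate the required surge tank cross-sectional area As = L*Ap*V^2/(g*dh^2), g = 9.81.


As = 4143 * 17.6 * 2.9^2 / (9.81 * 29.6^2) = 71.3463 m^2


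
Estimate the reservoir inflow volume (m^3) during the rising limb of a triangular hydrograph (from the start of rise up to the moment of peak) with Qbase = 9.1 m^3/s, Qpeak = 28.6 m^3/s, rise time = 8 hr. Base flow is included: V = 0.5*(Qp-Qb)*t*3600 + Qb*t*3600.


V = 0.5*(28.6 - 9.1)*8*3600 + 9.1*8*3600 = 542880.0000 m^3


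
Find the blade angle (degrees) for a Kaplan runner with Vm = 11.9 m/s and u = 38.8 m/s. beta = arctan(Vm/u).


beta = arctan(11.9 / 38.8) = 17.0508 degrees


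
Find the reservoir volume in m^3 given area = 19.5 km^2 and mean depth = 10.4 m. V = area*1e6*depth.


V = 19.5 * 1e6 * 10.4 = 2.0280e+08 m^3


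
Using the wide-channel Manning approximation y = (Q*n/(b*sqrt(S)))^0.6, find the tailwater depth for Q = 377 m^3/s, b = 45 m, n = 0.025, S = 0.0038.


y = (377 * 0.025 / (45 * 0.0038^0.5))^0.6 = 2.0831 m


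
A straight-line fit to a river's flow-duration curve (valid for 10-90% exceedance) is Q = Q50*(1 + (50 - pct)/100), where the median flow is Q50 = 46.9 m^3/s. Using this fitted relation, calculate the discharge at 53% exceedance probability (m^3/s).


Q = 46.9 * (1 + (50 - 53)/100) = 45.4930 m^3/s


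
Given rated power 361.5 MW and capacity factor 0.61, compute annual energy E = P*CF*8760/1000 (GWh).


E = 361.5 * 0.61 * 8760 / 1000 = 1931.7114 GWh


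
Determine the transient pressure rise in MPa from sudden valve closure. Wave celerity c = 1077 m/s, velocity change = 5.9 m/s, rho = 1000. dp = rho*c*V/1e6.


dp = 1000 * 1077 * 5.9 / 1e6 = 6.3543 MPa


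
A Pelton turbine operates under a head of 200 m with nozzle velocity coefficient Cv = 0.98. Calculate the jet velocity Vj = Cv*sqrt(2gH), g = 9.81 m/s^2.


Vj = 0.98 * sqrt(2*9.81*200) = 61.3890 m/s


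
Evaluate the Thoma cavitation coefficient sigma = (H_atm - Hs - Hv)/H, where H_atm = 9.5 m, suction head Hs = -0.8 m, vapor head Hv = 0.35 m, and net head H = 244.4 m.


sigma = (9.5 - (-0.8) - 0.35) / 244.4 = 0.0407


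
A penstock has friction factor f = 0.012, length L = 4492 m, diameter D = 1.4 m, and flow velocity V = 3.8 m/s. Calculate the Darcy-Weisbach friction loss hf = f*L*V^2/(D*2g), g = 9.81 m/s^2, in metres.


hf = 0.012 * 4492 * 3.8^2 / (1.4 * 2 * 9.81) = 28.3375 m


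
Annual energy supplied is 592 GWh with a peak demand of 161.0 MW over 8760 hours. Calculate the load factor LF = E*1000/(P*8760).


LF = 592 * 1000 / (161.0 * 8760) = 0.4198


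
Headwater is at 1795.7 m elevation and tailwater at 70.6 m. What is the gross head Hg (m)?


Hg = 1795.7 - 70.6 = 1725.1000 m


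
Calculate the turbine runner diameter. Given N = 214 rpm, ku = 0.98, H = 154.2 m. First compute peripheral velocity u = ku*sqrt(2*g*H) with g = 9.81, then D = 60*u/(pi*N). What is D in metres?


u = 0.98 * sqrt(2*9.81*154.2) = 53.9036 m/s
D = 60 * 53.9036 / (pi * 214) = 4.8107 m


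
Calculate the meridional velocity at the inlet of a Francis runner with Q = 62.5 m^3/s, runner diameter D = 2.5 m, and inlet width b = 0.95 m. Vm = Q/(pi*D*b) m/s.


Vm = 62.5 / (pi * 2.5 * 0.95) = 8.3766 m/s


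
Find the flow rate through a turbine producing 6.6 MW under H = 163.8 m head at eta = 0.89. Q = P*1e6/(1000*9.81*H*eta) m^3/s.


Q = 6.6 * 1e6 / (1000 * 9.81 * 163.8 * 0.89) = 4.6150 m^3/s


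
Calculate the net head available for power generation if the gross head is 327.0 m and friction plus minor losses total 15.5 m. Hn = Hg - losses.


Hn = 327.0 - 15.5 = 311.5000 m


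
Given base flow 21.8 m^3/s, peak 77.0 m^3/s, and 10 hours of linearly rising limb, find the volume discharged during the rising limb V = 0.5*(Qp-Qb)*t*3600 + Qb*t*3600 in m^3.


V = 0.5*(77.0 - 21.8)*10*3600 + 21.8*10*3600 = 1.7784e+06 m^3


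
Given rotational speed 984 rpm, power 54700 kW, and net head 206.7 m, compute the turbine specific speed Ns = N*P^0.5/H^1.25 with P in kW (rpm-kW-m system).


Ns = 984 * 54700^0.5 / 206.7^1.25 = 293.6386


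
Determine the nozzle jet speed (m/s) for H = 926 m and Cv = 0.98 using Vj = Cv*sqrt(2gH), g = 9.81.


Vj = 0.98 * sqrt(2*9.81*926) = 132.0934 m/s


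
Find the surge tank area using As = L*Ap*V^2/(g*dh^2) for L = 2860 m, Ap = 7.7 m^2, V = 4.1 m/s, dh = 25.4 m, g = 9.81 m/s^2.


As = 2860 * 7.7 * 4.1^2 / (9.81 * 25.4^2) = 58.4909 m^2


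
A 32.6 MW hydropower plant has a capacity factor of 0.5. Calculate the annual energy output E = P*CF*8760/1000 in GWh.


E = 32.6 * 0.5 * 8760 / 1000 = 142.7880 GWh


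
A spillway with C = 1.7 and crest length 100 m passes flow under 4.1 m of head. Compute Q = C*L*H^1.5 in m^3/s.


Q = 1.7 * 100 * 4.1^1.5 = 1411.3174 m^3/s


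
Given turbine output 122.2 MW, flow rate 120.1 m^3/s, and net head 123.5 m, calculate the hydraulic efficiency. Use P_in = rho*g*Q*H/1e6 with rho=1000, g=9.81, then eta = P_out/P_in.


P_in = 1000 * 9.81 * 120.1 * 123.5 / 1e6 = 145.5054 MW
eta = 122.2 / 145.5054 = 0.8398


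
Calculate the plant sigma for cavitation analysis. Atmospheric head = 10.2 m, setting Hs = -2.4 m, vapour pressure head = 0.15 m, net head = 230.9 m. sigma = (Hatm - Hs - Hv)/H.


sigma = (10.2 - (-2.4) - 0.15) / 230.9 = 0.0539


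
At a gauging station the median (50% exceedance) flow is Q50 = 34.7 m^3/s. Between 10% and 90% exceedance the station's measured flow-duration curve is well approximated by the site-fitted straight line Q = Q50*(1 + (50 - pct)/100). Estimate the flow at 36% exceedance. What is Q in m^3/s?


Q = 34.7 * (1 + (50 - 36)/100) = 39.5580 m^3/s


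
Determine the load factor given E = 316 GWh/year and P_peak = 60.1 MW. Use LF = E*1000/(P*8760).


LF = 316 * 1000 / (60.1 * 8760) = 0.6002


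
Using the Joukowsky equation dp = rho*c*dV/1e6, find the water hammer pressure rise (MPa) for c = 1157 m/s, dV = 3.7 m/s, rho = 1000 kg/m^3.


dp = 1000 * 1157 * 3.7 / 1e6 = 4.2809 MPa


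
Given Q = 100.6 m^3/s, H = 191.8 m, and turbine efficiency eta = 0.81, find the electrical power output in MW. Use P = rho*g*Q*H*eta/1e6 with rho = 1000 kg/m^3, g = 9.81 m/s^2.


P = 1000 * 9.81 * 100.6 * 191.8 * 0.81 / 1e6 = 153.3206 MW


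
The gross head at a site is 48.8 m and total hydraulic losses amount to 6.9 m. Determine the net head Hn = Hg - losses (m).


Hn = 48.8 - 6.9 = 41.9000 m


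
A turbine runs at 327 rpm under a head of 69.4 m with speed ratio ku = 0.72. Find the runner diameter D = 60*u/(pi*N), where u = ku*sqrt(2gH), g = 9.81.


u = 0.72 * sqrt(2*9.81*69.4) = 26.5682 m/s
D = 60 * 26.5682 / (pi * 327) = 1.5517 m


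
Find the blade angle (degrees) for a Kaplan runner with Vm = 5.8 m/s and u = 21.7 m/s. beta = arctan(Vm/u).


beta = arctan(5.8 / 21.7) = 14.9643 degrees


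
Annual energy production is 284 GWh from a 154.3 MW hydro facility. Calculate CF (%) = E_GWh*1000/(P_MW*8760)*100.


CF = 284 * 1000 / (154.3 * 8760) * 100 = 21.0111 %


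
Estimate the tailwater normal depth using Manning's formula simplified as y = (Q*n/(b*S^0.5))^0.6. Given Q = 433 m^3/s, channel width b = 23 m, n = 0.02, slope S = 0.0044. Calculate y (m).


y = (433 * 0.02 / (23 * 0.0044^0.5))^0.6 = 2.8343 m


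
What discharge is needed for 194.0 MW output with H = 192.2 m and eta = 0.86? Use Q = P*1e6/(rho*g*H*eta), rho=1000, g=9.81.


Q = 194.0 * 1e6 / (1000 * 9.81 * 192.2 * 0.86) = 119.6412 m^3/s


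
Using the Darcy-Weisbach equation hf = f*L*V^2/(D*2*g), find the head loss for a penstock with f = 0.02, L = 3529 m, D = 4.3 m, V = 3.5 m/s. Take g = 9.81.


hf = 0.02 * 3529 * 3.5^2 / (4.3 * 2 * 9.81) = 10.2483 m


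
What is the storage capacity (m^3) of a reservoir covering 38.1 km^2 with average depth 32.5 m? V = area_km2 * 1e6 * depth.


V = 38.1 * 1e6 * 32.5 = 1.2382e+09 m^3


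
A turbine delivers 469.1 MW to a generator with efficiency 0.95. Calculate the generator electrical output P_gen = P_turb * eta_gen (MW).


P_gen = 469.1 * 0.95 = 445.6450 MW


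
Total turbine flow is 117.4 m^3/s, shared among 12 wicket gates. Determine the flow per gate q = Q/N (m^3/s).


q = 117.4 / 12 = 9.7833 m^3/s


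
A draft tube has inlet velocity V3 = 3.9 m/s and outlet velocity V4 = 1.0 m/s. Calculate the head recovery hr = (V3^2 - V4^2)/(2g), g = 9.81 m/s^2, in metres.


hr = (3.9^2 - 1.0^2) / (2*9.81) = 0.7243 m


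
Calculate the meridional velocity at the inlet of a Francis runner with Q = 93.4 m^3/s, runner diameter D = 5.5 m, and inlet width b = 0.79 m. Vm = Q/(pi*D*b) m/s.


Vm = 93.4 / (pi * 5.5 * 0.79) = 6.8424 m/s


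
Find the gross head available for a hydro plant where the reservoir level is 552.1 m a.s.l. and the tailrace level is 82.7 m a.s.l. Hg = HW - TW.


Hg = 552.1 - 82.7 = 469.4000 m


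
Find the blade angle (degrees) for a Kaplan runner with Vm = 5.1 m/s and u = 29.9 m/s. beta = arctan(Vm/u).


beta = arctan(5.1 / 29.9) = 9.6797 degrees


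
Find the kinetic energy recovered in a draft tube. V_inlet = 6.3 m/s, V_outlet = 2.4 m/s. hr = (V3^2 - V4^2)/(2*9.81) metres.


hr = (6.3^2 - 2.4^2) / (2*9.81) = 1.7294 m


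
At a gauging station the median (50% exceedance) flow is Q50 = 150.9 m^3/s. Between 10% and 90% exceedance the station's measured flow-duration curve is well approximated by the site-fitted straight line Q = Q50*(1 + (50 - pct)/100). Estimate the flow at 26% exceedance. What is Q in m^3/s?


Q = 150.9 * (1 + (50 - 26)/100) = 187.1160 m^3/s


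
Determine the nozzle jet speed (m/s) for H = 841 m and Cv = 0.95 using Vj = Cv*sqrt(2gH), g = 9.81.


Vj = 0.95 * sqrt(2*9.81*841) = 122.0313 m/s


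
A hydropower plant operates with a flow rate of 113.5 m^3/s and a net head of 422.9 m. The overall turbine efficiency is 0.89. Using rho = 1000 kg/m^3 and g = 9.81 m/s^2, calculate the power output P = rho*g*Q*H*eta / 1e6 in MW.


P = 1000 * 9.81 * 113.5 * 422.9 * 0.89 / 1e6 = 419.0758 MW


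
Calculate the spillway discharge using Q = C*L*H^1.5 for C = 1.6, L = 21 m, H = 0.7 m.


Q = 1.6 * 21 * 0.7^1.5 = 19.6782 m^3/s


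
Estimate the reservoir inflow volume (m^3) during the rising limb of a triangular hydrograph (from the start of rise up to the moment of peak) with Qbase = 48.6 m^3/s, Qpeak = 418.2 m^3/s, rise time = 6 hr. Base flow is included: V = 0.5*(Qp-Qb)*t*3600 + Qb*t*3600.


V = 0.5*(418.2 - 48.6)*6*3600 + 48.6*6*3600 = 5.0414e+06 m^3


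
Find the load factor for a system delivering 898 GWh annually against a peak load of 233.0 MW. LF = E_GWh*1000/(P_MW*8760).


LF = 898 * 1000 / (233.0 * 8760) = 0.4400
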